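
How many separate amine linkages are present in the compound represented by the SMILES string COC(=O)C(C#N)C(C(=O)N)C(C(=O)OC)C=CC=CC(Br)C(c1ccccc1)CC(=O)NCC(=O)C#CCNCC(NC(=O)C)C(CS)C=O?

CH3O–C(=O)–: carbonyl C bonded to C and to –OCH3 → ester (not ketone + ether).
pendant –C≡N: nitrile.
pendant –CONH2: carbonyl C bonded to C and N → amide.
pendant –COOCH3: carbonyl C bonded to C and –OCH3 → ester.
C=C double bond → alkene.
C=C double bond → alkene.
halogen on an sp³ carbon → alkyl halide.
pendant –C6H5: benzene ring → arene.
–C(=O)–N– linkage → amide (the N is not an amine).
–C(=O)– with carbon on both sides → ketone.
C≡C triple bond → alkyne.
C–N–C with sp³ carbons and no adjacent C=O → amine (secondary).
pendant –NHC(=O)CH3: N bonded to a carbonyl → amide (not amine).
pendant –CH2SH → thiol.
terminal –CHO: carbonyl C bonded to H and C → aldehyde.
Amine appears at: CH2NHCH2 → 1.

1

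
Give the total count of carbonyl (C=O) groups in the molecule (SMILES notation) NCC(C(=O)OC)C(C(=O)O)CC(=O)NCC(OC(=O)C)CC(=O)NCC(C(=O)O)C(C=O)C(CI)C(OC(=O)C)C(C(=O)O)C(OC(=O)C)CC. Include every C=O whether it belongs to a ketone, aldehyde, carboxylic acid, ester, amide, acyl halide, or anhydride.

CH(COOCH3): ester, 1 C=O (running total 1).
CH(COOH): carboxylic acid, 1 C=O (running total 2).
CH2CONHCH2: amide, 1 C=O (running total 3).
CH(OCOCH3): ester, 1 C=O (running total 4).
CH2CONHCH2: amide, 1 C=O (running total 5).
CH(COOH): carboxylic acid, 1 C=O (running total 6).
CH(CHO): aldehyde, 1 C=O (running total 7).
CH(OCOCH3): ester, 1 C=O (running total 8).
CH(COOH): carboxylic acid, 1 C=O (running total 9).
CH(OCOCH3): ester, 1 C=O (running total 10).

10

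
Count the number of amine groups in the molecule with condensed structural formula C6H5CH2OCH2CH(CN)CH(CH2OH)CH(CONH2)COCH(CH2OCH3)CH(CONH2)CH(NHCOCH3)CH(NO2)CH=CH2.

0

Working along the chain:
  C6H5: C6H5– phenyl ring → arene.
  CH2OCH2: C–O–C with sp³ carbons on both sides and no adjacent C=O → ether.
  CH(CN): pendant –C≡N: nitrile.
  CH(CH2OH): pendant –CH2OH on an sp³ backbone C → alcohol.
  CH(CONH2): pendant –CONH2: carbonyl C bonded to C and N → amide.
  CO: –C(=O)– with carbon on both sides → ketone.
  CH(CH2OCH3): pendant –CH2OCH3: C–O–C linkage → ether.
  CH(CONH2): pendant –CONH2: carbonyl C bonded to C and N → amide.
  CH(NHCOCH3): pendant –NHC(=O)CH3: N bonded to a carbonyl → amide (not amine).
  CH(NO2): –NO2 on an sp³ carbon → nitro (the N=O is not a carbonyl).
  CH=CH2: C=C double bond → alkene.
No segment is a amine: CH(CN) is nitrile, not amine; CH(CONH2) is amide, not amine; CH(CONH2) is amide, not amine. → 0.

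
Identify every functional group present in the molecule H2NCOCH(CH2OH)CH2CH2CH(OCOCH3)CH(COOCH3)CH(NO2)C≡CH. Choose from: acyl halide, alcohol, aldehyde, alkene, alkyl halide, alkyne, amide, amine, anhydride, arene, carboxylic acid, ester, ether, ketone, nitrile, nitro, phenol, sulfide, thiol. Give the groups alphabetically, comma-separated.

Working along the chain:
  H2NCO: –C(=O)NH2: carbonyl C bonded to C and to N → amide (the N is not a separate amine).
  CH(CH2OH): pendant –CH2OH on an sp³ backbone C → alcohol.
  CH(OCOCH3): pendant –OC(=O)CH3: an acyloxy group → ester.
  CH(COOCH3): pendant –COOCH3: carbonyl C bonded to C and –OCH3 → ester.
  CH(NO2): –NO2 on an sp³ carbon → nitro (the N=O is not a carbonyl).
  C≡CH: C≡C triple bond → alkyne.

alcohol, alkyne, amide, ester, nitro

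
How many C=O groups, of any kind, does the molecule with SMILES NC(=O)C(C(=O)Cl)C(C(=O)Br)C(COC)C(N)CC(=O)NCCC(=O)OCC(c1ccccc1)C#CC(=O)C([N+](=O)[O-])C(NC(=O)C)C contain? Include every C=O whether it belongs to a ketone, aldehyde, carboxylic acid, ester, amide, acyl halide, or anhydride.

H2NCO: amide, 1 C=O (running total 1).
CH(COCl): acyl halide, 1 C=O (running total 2).
CH(COBr): acyl halide, 1 C=O (running total 3).
CH2CONHCH2: amide, 1 C=O (running total 4).
CH2COOCH2: ester, 1 C=O (running total 5).
CO: ketone, 1 C=O (running total 6).
CH(NHCOCH3): amide, 1 C=O (running total 7).

7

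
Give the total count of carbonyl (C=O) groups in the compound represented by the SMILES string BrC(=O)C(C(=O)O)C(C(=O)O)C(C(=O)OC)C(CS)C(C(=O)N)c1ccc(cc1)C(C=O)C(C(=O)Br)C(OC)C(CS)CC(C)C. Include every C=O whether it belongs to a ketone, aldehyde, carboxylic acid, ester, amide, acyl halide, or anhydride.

7

BrCO: acyl halide, 1 C=O (running total 1).
CH(COOH): carboxylic acid, 1 C=O (running total 2).
CH(COOH): carboxylic acid, 1 C=O (running total 3).
CH(COOCH3): ester, 1 C=O (running total 4).
CH(CONH2): amide, 1 C=O (running total 5).
CH(CHO): aldehyde, 1 C=O (running total 6).
CH(COBr): acyl halide, 1 C=O (running total 7).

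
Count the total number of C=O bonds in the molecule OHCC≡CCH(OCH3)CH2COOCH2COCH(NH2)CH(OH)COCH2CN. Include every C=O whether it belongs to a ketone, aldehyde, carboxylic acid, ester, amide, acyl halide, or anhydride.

4

OHC: aldehyde, 1 C=O (running total 1).
CH2COOCH2: ester, 1 C=O (running total 2).
CO: ketone, 1 C=O (running total 3).
CO: ketone, 1 C=O (running total 4).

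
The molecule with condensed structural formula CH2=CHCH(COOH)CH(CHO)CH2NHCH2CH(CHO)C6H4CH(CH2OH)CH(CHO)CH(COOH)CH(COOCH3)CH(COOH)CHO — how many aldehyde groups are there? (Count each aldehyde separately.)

Working along the chain:
  CH2=CH: C=C double bond → alkene.
  CH(COOH): pendant –COOH: carbonyl C bonded to C and –OH → carboxylic acid.
  CH(CHO): pendant –CHO: carbonyl C bonded to C and H → aldehyde.
  CH2NHCH2: C–N–C with sp³ carbons and no adjacent C=O → amine (secondary).
  CH(CHO): pendant –CHO: carbonyl C bonded to C and H → aldehyde.
  C6H4: para-disubstituted benzene ring → arene.
  CH(CH2OH): pendant –CH2OH on an sp³ backbone C → alcohol.
  CH(CHO): pendant –CHO: carbonyl C bonded to C and H → aldehyde.
  CH(COOH): pendant –COOH: carbonyl C bonded to C and –OH → carboxylic acid.
  CH(COOCH3): pendant –COOCH3: carbonyl C bonded to C and –OCH3 → ester.
  CH(COOH): pendant –COOH: carbonyl C bonded to C and –OH → carboxylic acid.
  CHO: terminal –CHO: carbonyl C bonded to H and C → aldehyde.
Aldehyde appears at: CH(CHO), CH(CHO), CH(CHO), CHO → 4.

4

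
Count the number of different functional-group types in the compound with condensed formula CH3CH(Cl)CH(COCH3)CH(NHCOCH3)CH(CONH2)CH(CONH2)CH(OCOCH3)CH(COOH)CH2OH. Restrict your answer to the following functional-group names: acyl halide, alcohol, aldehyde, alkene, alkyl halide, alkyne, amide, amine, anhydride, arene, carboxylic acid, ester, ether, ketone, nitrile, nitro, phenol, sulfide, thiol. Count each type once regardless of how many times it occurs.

Working along the chain:
  CH(Cl): halogen on an sp³ carbon → alkyl halide.
  CH(COCH3): pendant –COCH3: carbonyl C bonded to two carbons → ketone.
  CH(NHCOCH3): pendant –NHC(=O)CH3: N bonded to a carbonyl → amide (not amine).
  CH(CONH2): pendant –CONH2: carbonyl C bonded to C and N → amide.
  CH(CONH2): pendant –CONH2: carbonyl C bonded to C and N → amide.
  CH(OCOCH3): pendant –OC(=O)CH3: an acyloxy group → ester.
  CH(COOH): pendant –COOH: carbonyl C bonded to C and –OH → carboxylic acid.
  CH2OH: –OH on an sp³ carbon → alcohol.
Distinct types present: alcohol, alkyl halide, amide, carboxylic acid, ester, ketone.

6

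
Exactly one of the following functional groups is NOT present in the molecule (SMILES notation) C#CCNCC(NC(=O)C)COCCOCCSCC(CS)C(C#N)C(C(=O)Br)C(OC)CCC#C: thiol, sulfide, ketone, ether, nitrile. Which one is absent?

ether: present (CH2OCH2 — C–O–C with sp³ carbons on both sides and no adjacent C=O → ether).
thiol: present (CH(CH2SH) — pendant –CH2SH → thiol).
nitrile: present (CH(CN) — pendant –C≡N: nitrile).
sulfide: present (CH2SCH2 — C–S–C linkage → sulfide (thioether)).
ketone: absent. In CH(NHCOCH3), the C=O is bonded to nitrogen, which defines an amide, not a ketone. In CH(COBr), the C=O is bonded to a halogen, which defines an acyl halide, not a ketone.

ketone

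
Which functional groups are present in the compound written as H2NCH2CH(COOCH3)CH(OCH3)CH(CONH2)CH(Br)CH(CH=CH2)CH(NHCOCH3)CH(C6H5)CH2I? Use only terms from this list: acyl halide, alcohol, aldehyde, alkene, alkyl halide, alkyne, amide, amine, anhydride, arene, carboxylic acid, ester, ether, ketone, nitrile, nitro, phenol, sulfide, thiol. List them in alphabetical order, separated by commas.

–NH2 on an sp³ carbon with no adjacent C=O → amine.
pendant –COOCH3: carbonyl C bonded to C and –OCH3 → ester.
pendant –OCH3: C–O–C with sp³ C, no adjacent C=O → ether.
pendant –CONH2: carbonyl C bonded to C and N → amide.
halogen on an sp³ carbon → alkyl halide.
pendant –CH=CH2: C=C double bond → alkene.
pendant –NHC(=O)CH3: N bonded to a carbonyl → amide (not amine).
pendant –C6H5: benzene ring → arene.
halogen on an sp³ carbon → alkyl halide.

alkene, alkyl halide, amide, amine, arene, ester, ether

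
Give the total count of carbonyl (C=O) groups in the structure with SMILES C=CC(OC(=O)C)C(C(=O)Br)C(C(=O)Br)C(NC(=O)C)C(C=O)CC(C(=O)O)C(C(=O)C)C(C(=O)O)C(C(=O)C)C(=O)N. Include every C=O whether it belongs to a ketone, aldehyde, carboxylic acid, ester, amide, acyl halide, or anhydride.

CH(OCOCH3): ester, 1 C=O (running total 1).
CH(COBr): acyl halide, 1 C=O (running total 2).
CH(COBr): acyl halide, 1 C=O (running total 3).
CH(NHCOCH3): amide, 1 C=O (running total 4).
CH(CHO): aldehyde, 1 C=O (running total 5).
CH(COOH): carboxylic acid, 1 C=O (running total 6).
CH(COCH3): ketone, 1 C=O (running total 7).
CH(COOH): carboxylic acid, 1 C=O (running total 8).
CH(COCH3): ketone, 1 C=O (running total 9).
CONH2: amide, 1 C=O (running total 10).

10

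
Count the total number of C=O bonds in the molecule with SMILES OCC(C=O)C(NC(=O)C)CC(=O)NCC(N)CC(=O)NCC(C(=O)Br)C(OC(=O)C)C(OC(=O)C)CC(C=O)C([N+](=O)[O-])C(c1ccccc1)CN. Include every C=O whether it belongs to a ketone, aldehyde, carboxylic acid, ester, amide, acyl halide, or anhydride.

8

CH(CHO): aldehyde, 1 C=O (running total 1).
CH(NHCOCH3): amide, 1 C=O (running total 2).
CH2CONHCH2: amide, 1 C=O (running total 3).
CH2CONHCH2: amide, 1 C=O (running total 4).
CH(COBr): acyl halide, 1 C=O (running total 5).
CH(OCOCH3): ester, 1 C=O (running total 6).
CH(OCOCH3): ester, 1 C=O (running total 7).
CH(CHO): aldehyde, 1 C=O (running total 8).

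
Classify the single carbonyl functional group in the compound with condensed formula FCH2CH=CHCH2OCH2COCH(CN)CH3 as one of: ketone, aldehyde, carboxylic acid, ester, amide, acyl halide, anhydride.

ketone

The carbonyl is in the CO segment: –C(=O)– with carbon on both sides → ketone.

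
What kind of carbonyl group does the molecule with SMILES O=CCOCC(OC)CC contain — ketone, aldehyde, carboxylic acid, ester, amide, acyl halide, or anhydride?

The carbonyl is in the OHC segment: terminal –CHO: carbonyl C bonded to H and C → aldehyde.

aldehyde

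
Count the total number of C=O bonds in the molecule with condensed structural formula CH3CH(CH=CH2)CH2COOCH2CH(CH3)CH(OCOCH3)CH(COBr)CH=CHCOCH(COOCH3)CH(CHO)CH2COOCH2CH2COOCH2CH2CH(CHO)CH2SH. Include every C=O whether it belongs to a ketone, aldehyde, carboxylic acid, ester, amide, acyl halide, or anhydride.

CH2COOCH2: ester, 1 C=O (running total 1).
CH(OCOCH3): ester, 1 C=O (running total 2).
CH(COBr): acyl halide, 1 C=O (running total 3).
CO: ketone, 1 C=O (running total 4).
CH(COOCH3): ester, 1 C=O (running total 5).
CH(CHO): aldehyde, 1 C=O (running total 6).
CH2COOCH2: ester, 1 C=O (running total 7).
CH2COOCH2: ester, 1 C=O (running total 8).
CH(CHO): aldehyde, 1 C=O (running total 9).

9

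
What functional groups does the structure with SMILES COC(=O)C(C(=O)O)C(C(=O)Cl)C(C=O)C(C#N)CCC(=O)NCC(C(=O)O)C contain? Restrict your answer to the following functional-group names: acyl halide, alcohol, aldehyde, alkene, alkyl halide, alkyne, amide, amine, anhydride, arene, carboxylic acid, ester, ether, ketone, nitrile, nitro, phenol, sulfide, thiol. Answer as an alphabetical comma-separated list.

acyl halide, aldehyde, amide, carboxylic acid, ester, nitrile

CH3O–C(=O)–: carbonyl C bonded to C and to –OCH3 → ester (not ketone + ether).
pendant –COOH: carbonyl C bonded to C and –OH → carboxylic acid.
pendant –C(=O)X: carbonyl C bonded to C and halogen → acyl halide.
pendant –CHO: carbonyl C bonded to C and H → aldehyde.
pendant –C≡N: nitrile.
–C(=O)–N– linkage → amide (the N is not an amine).
pendant –COOH: carbonyl C bonded to C and –OH → carboxylic acid.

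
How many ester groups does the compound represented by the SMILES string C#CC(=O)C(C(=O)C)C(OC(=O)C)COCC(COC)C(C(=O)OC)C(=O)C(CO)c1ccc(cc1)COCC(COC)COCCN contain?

2

Working along the chain:
  HC≡C: C≡C triple bond → alkyne.
  CO: –C(=O)– with carbon on both sides → ketone.
  CH(COCH3): pendant –COCH3: carbonyl C bonded to two carbons → ketone.
  CH(OCOCH3): pendant –OC(=O)CH3: an acyloxy group → ester.
  CH2OCH2: C–O–C with sp³ carbons on both sides and no adjacent C=O → ether.
  CH(CH2OCH3): pendant –CH2OCH3: C–O–C linkage → ether.
  CH(COOCH3): pendant –COOCH3: carbonyl C bonded to C and –OCH3 → ester.
  CO: –C(=O)– with carbon on both sides → ketone.
  CH(CH2OH): pendant –CH2OH on an sp³ backbone C → alcohol.
  C6H4: para-disubstituted benzene ring → arene.
  CH2OCH2: C–O–C with sp³ carbons on both sides and no adjacent C=O → ether.
  CH(CH2OCH3): pendant –CH2OCH3: C–O–C linkage → ether.
  CH2OCH2: C–O–C with sp³ carbons on both sides and no adjacent C=O → ether.
  CH2NH2: –NH2 on an sp³ carbon with no adjacent C=O → amine.
Ester appears at: CH(OCOCH3), CH(COOCH3) → 2.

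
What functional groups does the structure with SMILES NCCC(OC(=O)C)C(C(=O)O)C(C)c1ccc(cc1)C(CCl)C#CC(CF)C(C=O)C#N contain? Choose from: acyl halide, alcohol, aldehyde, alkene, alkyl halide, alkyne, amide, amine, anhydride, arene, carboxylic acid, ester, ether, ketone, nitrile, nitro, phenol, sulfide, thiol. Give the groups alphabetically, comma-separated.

Taking each segment in turn:
  H2NCH2: –NH2 on an sp³ carbon with no adjacent C=O → amine.
  CH(OCOCH3): pendant –OC(=O)CH3: an acyloxy group → ester.
  CH(COOH): pendant –COOH: carbonyl C bonded to C and –OH → carboxylic acid.
  C6H4: para-disubstituted benzene ring → arene.
  CH(CH2Cl): pendant –CH2X: halogen on sp³ carbon → alkyl halide.
  C≡C: C≡C triple bond → alkyne.
  CH(CH2F): pendant –CH2X: halogen on sp³ carbon → alkyl halide.
  CH(CHO): pendant –CHO: carbonyl C bonded to C and H → aldehyde.
  CN: –C≡N: carbon triple-bonded to nitrogen → nitrile.

aldehyde, alkyl halide, alkyne, amine, arene, carboxylic acid, ester, nitrile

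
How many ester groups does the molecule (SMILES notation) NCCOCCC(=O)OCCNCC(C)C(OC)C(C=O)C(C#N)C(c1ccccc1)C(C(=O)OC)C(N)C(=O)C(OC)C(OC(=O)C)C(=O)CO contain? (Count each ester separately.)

3

–NH2 on an sp³ carbon with no adjacent C=O → amine.
C–O–C with sp³ carbons on both sides and no adjacent C=O → ether.
–C(=O)–O–C with C on the carbonyl side → ester.
C–N–C with sp³ carbons and no adjacent C=O → amine (secondary).
pendant –OCH3: C–O–C with sp³ C, no adjacent C=O → ether.
pendant –CHO: carbonyl C bonded to C and H → aldehyde.
pendant –C≡N: nitrile.
pendant –C6H5: benzene ring → arene.
pendant –COOCH3: carbonyl C bonded to C and –OCH3 → ester.
–NH2 on an sp³ carbon with no adjacent C=O → amine.
–C(=O)– with carbon on both sides → ketone.
pendant –OCH3: C–O–C with sp³ C, no adjacent C=O → ether.
pendant –OC(=O)CH3: an acyloxy group → ester.
–C(=O)– with carbon on both sides → ketone.
–OH on an sp³ carbon → alcohol.
Ester appears at: CH2COOCH2, CH(COOCH3), CH(OCOCH3) → 3.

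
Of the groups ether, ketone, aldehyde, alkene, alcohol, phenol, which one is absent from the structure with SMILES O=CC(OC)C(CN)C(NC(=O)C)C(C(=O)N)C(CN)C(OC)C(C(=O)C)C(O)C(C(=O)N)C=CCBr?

phenol

alcohol: present (CH(OH) — –OH on an sp³ carbon → alcohol (secondary)).
ether: present (CH(OCH3) — pendant –OCH3: C–O–C with sp³ C, no adjacent C=O → ether).
aldehyde: present (OHC — terminal –CHO: carbonyl C bonded to H and C → aldehyde).
alkene: present (CH=CH — C=C double bond → alkene).
ketone: present (CH(COCH3) — pendant –COCH3: carbonyl C bonded to two carbons → ketone).
phenol: absent. In CH(OH), the –OH is on an sp³ carbon, not on an aromatic ring, so it is an alcohol.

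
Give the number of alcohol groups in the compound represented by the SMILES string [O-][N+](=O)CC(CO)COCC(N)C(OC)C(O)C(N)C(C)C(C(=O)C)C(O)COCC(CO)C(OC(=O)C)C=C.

4

Taking each segment in turn:
  O2NCH2: –NO2 on carbon → nitro group.
  CH(CH2OH): pendant –CH2OH on an sp³ backbone C → alcohol.
  CH2OCH2: C–O–C with sp³ carbons on both sides and no adjacent C=O → ether.
  CH(NH2): –NH2 on an sp³ carbon with no adjacent C=O → amine.
  CH(OCH3): pendant –OCH3: C–O–C with sp³ C, no adjacent C=O → ether.
  CH(OH): –OH on an sp³ carbon → alcohol (secondary).
  CH(NH2): –NH2 on an sp³ carbon with no adjacent C=O → amine.
  CH(COCH3): pendant –COCH3: carbonyl C bonded to two carbons → ketone.
  CH(OH): –OH on an sp³ carbon → alcohol (secondary).
  CH2OCH2: C–O–C with sp³ carbons on both sides and no adjacent C=O → ether.
  CH(CH2OH): pendant –CH2OH on an sp³ backbone C → alcohol.
  CH(OCOCH3): pendant –OC(=O)CH3: an acyloxy group → ester.
  CH=CH2: C=C double bond → alkene.
Alcohol appears at: CH(CH2OH), CH(OH), CH(OH), CH(CH2OH) → 4.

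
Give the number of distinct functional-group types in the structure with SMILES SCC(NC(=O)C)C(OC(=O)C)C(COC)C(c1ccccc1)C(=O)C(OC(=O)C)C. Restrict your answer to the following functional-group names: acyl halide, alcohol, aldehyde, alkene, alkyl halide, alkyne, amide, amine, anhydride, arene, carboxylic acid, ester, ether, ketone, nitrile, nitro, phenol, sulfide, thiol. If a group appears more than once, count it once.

–SH on an sp³ carbon → thiol.
pendant –NHC(=O)CH3: N bonded to a carbonyl → amide (not amine).
pendant –OC(=O)CH3: an acyloxy group → ester.
pendant –CH2OCH3: C–O–C linkage → ether.
pendant –C6H5: benzene ring → arene.
–C(=O)– with carbon on both sides → ketone.
pendant –OC(=O)CH3: an acyloxy group → ester.
Distinct types present: amide, arene, ester, ether, ketone, thiol.

6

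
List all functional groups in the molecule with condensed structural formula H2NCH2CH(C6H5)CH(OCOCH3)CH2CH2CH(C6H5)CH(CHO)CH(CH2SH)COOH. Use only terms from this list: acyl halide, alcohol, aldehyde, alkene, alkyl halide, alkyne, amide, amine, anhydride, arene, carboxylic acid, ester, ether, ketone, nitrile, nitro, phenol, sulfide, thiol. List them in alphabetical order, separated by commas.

aldehyde, amine, arene, carboxylic acid, ester, thiol

–NH2 on an sp³ carbon with no adjacent C=O → amine.
pendant –C6H5: benzene ring → arene.
pendant –OC(=O)CH3: an acyloxy group → ester.
pendant –C6H5: benzene ring → arene.
pendant –CHO: carbonyl C bonded to C and H → aldehyde.
pendant –CH2SH → thiol.
–COOH: carbonyl C bonded to –OH and C → carboxylic acid (the –OH is not a separate alcohol).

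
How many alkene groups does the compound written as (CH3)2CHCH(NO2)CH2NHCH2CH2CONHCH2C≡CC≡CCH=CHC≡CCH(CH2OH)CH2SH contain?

1

Reading the structure from left to right:
  CH(NO2): –NO2 on an sp³ carbon → nitro (the N=O is not a carbonyl).
  CH2NHCH2: C–N–C with sp³ carbons and no adjacent C=O → amine (secondary).
  CH2CONHCH2: –C(=O)–N– linkage → amide (the N is not an amine).
  C≡C: C≡C triple bond → alkyne.
  C≡C: C≡C triple bond → alkyne.
  CH=CH: C=C double bond → alkene.
  C≡C: C≡C triple bond → alkyne.
  CH(CH2OH): pendant –CH2OH on an sp³ backbone C → alcohol.
  CH2SH: –SH on an sp³ carbon → thiol.
Alkene appears at: CH=CH → 1.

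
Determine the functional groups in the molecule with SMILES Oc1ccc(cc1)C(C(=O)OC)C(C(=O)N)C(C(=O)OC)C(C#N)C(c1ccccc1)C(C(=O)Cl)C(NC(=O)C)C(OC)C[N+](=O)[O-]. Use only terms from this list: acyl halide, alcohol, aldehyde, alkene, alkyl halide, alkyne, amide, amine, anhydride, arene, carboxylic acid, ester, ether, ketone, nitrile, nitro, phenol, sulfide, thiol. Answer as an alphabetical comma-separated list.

acyl halide, amide, arene, ester, ether, nitrile, nitro, phenol

Working along the chain:
  HOC6H4: –OH attached directly to an aromatic ring → phenol (not alcohol); the ring itself is an arene.
  CH(COOCH3): pendant –COOCH3: carbonyl C bonded to C and –OCH3 → ester.
  CH(CONH2): pendant –CONH2: carbonyl C bonded to C and N → amide.
  CH(COOCH3): pendant –COOCH3: carbonyl C bonded to C and –OCH3 → ester.
  CH(CN): pendant –C≡N: nitrile.
  CH(C6H5): pendant –C6H5: benzene ring → arene.
  CH(COCl): pendant –C(=O)X: carbonyl C bonded to C and halogen → acyl halide.
  CH(NHCOCH3): pendant –NHC(=O)CH3: N bonded to a carbonyl → amide (not amine).
  CH(OCH3): pendant –OCH3: C–O–C with sp³ C, no adjacent C=O → ether.
  CH2NO2: –NO2 on carbon → nitro group.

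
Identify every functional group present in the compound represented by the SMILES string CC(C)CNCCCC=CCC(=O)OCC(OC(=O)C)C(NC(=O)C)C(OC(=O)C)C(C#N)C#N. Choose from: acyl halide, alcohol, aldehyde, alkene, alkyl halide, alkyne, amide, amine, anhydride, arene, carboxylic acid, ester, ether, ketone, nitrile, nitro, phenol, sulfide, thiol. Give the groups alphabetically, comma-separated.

alkene, amide, amine, ester, nitrile

C–N–C with sp³ carbons and no adjacent C=O → amine (secondary).
C=C double bond → alkene.
–C(=O)–O–C with C on the carbonyl side → ester.
pendant –OC(=O)CH3: an acyloxy group → ester.
pendant –NHC(=O)CH3: N bonded to a carbonyl → amide (not amine).
pendant –OC(=O)CH3: an acyloxy group → ester.
pendant –C≡N: nitrile.
–C≡N: carbon triple-bonded to nitrogen → nitrile.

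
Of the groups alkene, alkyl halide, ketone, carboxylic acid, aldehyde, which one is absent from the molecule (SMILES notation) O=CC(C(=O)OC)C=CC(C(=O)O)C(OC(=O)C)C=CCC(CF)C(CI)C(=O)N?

ketone

alkyl halide: present (CH(CH2F) — pendant –CH2X: halogen on sp³ carbon → alkyl halide).
aldehyde: present (OHC — terminal –CHO: carbonyl C bonded to H and C → aldehyde).
carboxylic acid: present (CH(COOH) — pendant –COOH: carbonyl C bonded to C and –OH → carboxylic acid).
alkene: present (CH=CH — C=C double bond → alkene).
ketone: absent. In each of CH(COOCH3) and CH(OCOCH3), the C=O is bonded to an –O–C group, which defines an ester, not a ketone. In CONH2, the C=O is bonded to nitrogen, which defines an amide, not a ketone. In CH(COOH), the C=O bears an –OH, making it a carboxylic acid rather than a ketone. In OHC, the carbonyl carbon carries an H, so it is an aldehyde, not a ketone.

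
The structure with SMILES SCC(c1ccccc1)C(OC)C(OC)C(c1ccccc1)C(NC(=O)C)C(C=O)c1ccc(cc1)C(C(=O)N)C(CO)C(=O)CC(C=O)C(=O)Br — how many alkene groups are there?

Working along the chain:
  HSCH2: –SH on an sp³ carbon → thiol.
  CH(C6H5): pendant –C6H5: benzene ring → arene.
  CH(OCH3): pendant –OCH3: C–O–C with sp³ C, no adjacent C=O → ether.
  CH(OCH3): pendant –OCH3: C–O–C with sp³ C, no adjacent C=O → ether.
  CH(C6H5): pendant –C6H5: benzene ring → arene.
  CH(NHCOCH3): pendant –NHC(=O)CH3: N bonded to a carbonyl → amide (not amine).
  CH(CHO): pendant –CHO: carbonyl C bonded to C and H → aldehyde.
  C6H4: para-disubstituted benzene ring → arene.
  CH(CONH2): pendant –CONH2: carbonyl C bonded to C and N → amide.
  CH(CH2OH): pendant –CH2OH on an sp³ backbone C → alcohol.
  CO: –C(=O)– with carbon on both sides → ketone.
  CH(CHO): pendant –CHO: carbonyl C bonded to C and H → aldehyde.
  COBr: –C(=O)Br: carbonyl C bonded to C and to a halogen → acyl halide (not alkyl halide).
No segment is a alkene: CH(C6H5) is arene, not alkene; CH(C6H5) is arene, not alkene; C6H4 is arene, not alkene. → 0.

0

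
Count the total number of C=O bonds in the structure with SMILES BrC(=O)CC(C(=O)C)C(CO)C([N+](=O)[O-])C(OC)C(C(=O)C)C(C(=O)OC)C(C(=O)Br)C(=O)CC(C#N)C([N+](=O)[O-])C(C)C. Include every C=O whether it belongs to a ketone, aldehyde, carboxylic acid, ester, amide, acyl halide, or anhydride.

BrCO: acyl halide, 1 C=O (running total 1).
CH(COCH3): ketone, 1 C=O (running total 2).
CH(COCH3): ketone, 1 C=O (running total 3).
CH(COOCH3): ester, 1 C=O (running total 4).
CH(COBr): acyl halide, 1 C=O (running total 5).
CO: ketone, 1 C=O (running total 6).

6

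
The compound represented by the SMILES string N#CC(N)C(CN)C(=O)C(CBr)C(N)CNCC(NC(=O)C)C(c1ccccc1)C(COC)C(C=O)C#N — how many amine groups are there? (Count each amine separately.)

4

Working along the chain:
  N≡C: N≡C–: carbon triple-bonded to nitrogen → nitrile.
  CH(NH2): –NH2 on an sp³ carbon with no adjacent C=O → amine.
  CH(CH2NH2): pendant –CH2NH2: N on sp³ C, no adjacent C=O → amine.
  CO: –C(=O)– with carbon on both sides → ketone.
  CH(CH2Br): pendant –CH2X: halogen on sp³ carbon → alkyl halide.
  CH(NH2): –NH2 on an sp³ carbon with no adjacent C=O → amine.
  CH2NHCH2: C–N–C with sp³ carbons and no adjacent C=O → amine (secondary).
  CH(NHCOCH3): pendant –NHC(=O)CH3: N bonded to a carbonyl → amide (not amine).
  CH(C6H5): pendant –C6H5: benzene ring → arene.
  CH(CH2OCH3): pendant –CH2OCH3: C–O–C linkage → ether.
  CH(CHO): pendant –CHO: carbonyl C bonded to C and H → aldehyde.
  CN: –C≡N: carbon triple-bonded to nitrogen → nitrile.
Amine appears at: CH(NH2), CH(CH2NH2), CH(NH2), CH2NHCH2 → 4.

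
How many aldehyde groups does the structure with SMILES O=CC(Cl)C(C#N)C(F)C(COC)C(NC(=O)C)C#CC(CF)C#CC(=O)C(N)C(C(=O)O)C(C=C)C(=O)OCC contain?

terminal –CHO: carbonyl C bonded to H and C → aldehyde.
halogen on an sp³ carbon → alkyl halide.
pendant –C≡N: nitrile.
halogen on an sp³ carbon → alkyl halide.
pendant –CH2OCH3: C–O–C linkage → ether.
pendant –NHC(=O)CH3: N bonded to a carbonyl → amide (not amine).
C≡C triple bond → alkyne.
pendant –CH2X: halogen on sp³ carbon → alkyl halide.
C≡C triple bond → alkyne.
–C(=O)– with carbon on both sides → ketone.
–NH2 on an sp³ carbon with no adjacent C=O → amine.
pendant –COOH: carbonyl C bonded to C and –OH → carboxylic acid.
pendant –CH=CH2: C=C double bond → alkene.
–C(=O)OCH2CH3: carbonyl C bonded to C and to –OEt → ester.
Aldehyde appears at: OHC → 1.

1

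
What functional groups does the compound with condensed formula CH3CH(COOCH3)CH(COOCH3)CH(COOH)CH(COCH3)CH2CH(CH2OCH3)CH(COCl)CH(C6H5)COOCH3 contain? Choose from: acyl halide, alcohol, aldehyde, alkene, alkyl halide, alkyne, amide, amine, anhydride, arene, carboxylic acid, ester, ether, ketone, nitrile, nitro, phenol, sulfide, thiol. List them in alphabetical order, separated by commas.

acyl halide, arene, carboxylic acid, ester, ether, ketone

pendant –COOCH3: carbonyl C bonded to C and –OCH3 → ester.
pendant –COOCH3: carbonyl C bonded to C and –OCH3 → ester.
pendant –COOH: carbonyl C bonded to C and –OH → carboxylic acid.
pendant –COCH3: carbonyl C bonded to two carbons → ketone.
pendant –CH2OCH3: C–O–C linkage → ether.
pendant –C(=O)X: carbonyl C bonded to C and halogen → acyl halide.
pendant –C6H5: benzene ring → arene.
–C(=O)OCH3: carbonyl C bonded to C and to –OCH3 → ester (not ketone + ether).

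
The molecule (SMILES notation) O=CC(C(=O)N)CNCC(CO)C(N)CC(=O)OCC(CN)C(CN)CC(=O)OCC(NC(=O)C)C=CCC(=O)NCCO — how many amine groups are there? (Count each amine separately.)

4

terminal –CHO: carbonyl C bonded to H and C → aldehyde.
pendant –CONH2: carbonyl C bonded to C and N → amide.
C–N–C with sp³ carbons and no adjacent C=O → amine (secondary).
pendant –CH2OH on an sp³ backbone C → alcohol.
–NH2 on an sp³ carbon with no adjacent C=O → amine.
–C(=O)–O–C with C on the carbonyl side → ester.
pendant –CH2NH2: N on sp³ C, no adjacent C=O → amine.
pendant –CH2NH2: N on sp³ C, no adjacent C=O → amine.
–C(=O)–O–C with C on the carbonyl side → ester.
pendant –NHC(=O)CH3: N bonded to a carbonyl → amide (not amine).
C=C double bond → alkene.
–C(=O)–N– linkage → amide (the N is not an amine).
–OH on an sp³ carbon → alcohol.
Amine appears at: CH2NHCH2, CH(NH2), CH(CH2NH2), CH(CH2NH2) → 4.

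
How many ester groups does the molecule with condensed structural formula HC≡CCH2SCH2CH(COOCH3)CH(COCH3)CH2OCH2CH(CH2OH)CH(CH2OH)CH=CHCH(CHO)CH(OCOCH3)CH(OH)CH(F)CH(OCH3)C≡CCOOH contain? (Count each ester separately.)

C≡C triple bond → alkyne.
C–S–C linkage → sulfide (thioether).
pendant –COOCH3: carbonyl C bonded to C and –OCH3 → ester.
pendant –COCH3: carbonyl C bonded to two carbons → ketone.
C–O–C with sp³ carbons on both sides and no adjacent C=O → ether.
pendant –CH2OH on an sp³ backbone C → alcohol.
pendant –CH2OH on an sp³ backbone C → alcohol.
C=C double bond → alkene.
pendant –CHO: carbonyl C bonded to C and H → aldehyde.
pendant –OC(=O)CH3: an acyloxy group → ester.
–OH on an sp³ carbon → alcohol (secondary).
halogen on an sp³ carbon → alkyl halide.
pendant –OCH3: C–O–C with sp³ C, no adjacent C=O → ether.
C≡C triple bond → alkyne.
–COOH: carbonyl C bonded to –OH and C → carboxylic acid (the –OH is not a separate alcohol).
Ester appears at: CH(COOCH3), CH(OCOCH3) → 2.

2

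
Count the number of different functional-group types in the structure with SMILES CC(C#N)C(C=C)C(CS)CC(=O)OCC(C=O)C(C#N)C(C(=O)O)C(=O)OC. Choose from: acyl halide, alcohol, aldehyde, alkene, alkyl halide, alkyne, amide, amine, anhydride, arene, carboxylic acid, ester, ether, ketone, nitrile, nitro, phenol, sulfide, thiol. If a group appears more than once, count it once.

6

pendant –C≡N: nitrile.
pendant –CH=CH2: C=C double bond → alkene.
pendant –CH2SH → thiol.
–C(=O)–O–C with C on the carbonyl side → ester.
pendant –CHO: carbonyl C bonded to C and H → aldehyde.
pendant –C≡N: nitrile.
pendant –COOH: carbonyl C bonded to C and –OH → carboxylic acid.
–C(=O)OCH3: carbonyl C bonded to C and to –OCH3 → ester (not ketone + ether).
Distinct types present: aldehyde, alkene, carboxylic acid, ester, nitrile, thiol.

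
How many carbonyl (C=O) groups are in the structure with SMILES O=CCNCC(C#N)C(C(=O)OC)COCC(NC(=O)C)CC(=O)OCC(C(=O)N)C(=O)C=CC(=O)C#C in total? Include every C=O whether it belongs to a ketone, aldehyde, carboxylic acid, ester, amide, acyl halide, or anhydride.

OHC: aldehyde, 1 C=O (running total 1).
CH(COOCH3): ester, 1 C=O (running total 2).
CH(NHCOCH3): amide, 1 C=O (running total 3).
CH2COOCH2: ester, 1 C=O (running total 4).
CH(CONH2): amide, 1 C=O (running total 5).
CO: ketone, 1 C=O (running total 6).
CO: ketone, 1 C=O (running total 7).

7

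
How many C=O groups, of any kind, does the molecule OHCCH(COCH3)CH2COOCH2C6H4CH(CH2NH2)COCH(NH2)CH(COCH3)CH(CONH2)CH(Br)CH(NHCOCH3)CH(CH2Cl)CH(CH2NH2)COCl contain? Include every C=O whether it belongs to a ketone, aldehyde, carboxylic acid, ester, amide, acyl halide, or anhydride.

8

OHC: aldehyde, 1 C=O (running total 1).
CH(COCH3): ketone, 1 C=O (running total 2).
CH2COOCH2: ester, 1 C=O (running total 3).
CO: ketone, 1 C=O (running total 4).
CH(COCH3): ketone, 1 C=O (running total 5).
CH(CONH2): amide, 1 C=O (running total 6).
CH(NHCOCH3): amide, 1 C=O (running total 7).
COCl: acyl halide, 1 C=O (running total 8).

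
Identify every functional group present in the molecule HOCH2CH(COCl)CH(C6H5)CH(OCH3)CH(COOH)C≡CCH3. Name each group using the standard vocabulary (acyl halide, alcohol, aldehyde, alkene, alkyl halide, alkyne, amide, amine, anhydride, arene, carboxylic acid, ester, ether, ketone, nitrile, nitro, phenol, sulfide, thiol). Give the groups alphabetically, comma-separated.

acyl halide, alcohol, alkyne, arene, carboxylic acid, ether

Reading the structure from left to right:
  HOCH2: HO– on an sp³ carbon → alcohol.
  CH(COCl): pendant –C(=O)X: carbonyl C bonded to C and halogen → acyl halide.
  CH(C6H5): pendant –C6H5: benzene ring → arene.
  CH(OCH3): pendant –OCH3: C–O–C with sp³ C, no adjacent C=O → ether.
  CH(COOH): pendant –COOH: carbonyl C bonded to C and –OH → carboxylic acid.
  C≡C: C≡C triple bond → alkyne.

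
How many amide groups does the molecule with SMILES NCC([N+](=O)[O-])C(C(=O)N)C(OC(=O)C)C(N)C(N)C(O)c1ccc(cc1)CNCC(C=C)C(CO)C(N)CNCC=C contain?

Taking each segment in turn:
  H2NCH2: –NH2 on an sp³ carbon with no adjacent C=O → amine.
  CH(NO2): –NO2 on an sp³ carbon → nitro (the N=O is not a carbonyl).
  CH(CONH2): pendant –CONH2: carbonyl C bonded to C and N → amide.
  CH(OCOCH3): pendant –OC(=O)CH3: an acyloxy group → ester.
  CH(NH2): –NH2 on an sp³ carbon with no adjacent C=O → amine.
  CH(NH2): –NH2 on an sp³ carbon with no adjacent C=O → amine.
  CH(OH): –OH on an sp³ carbon → alcohol (secondary).
  C6H4: para-disubstituted benzene ring → arene.
  CH2NHCH2: C–N–C with sp³ carbons and no adjacent C=O → amine (secondary).
  CH(CH=CH2): pendant –CH=CH2: C=C double bond → alkene.
  CH(CH2OH): pendant –CH2OH on an sp³ backbone C → alcohol.
  CH(NH2): –NH2 on an sp³ carbon with no adjacent C=O → amine.
  CH2NHCH2: C–N–C with sp³ carbons and no adjacent C=O → amine (secondary).
  CH=CH2: C=C double bond → alkene.
Amide appears at: CH(CONH2) → 1.

1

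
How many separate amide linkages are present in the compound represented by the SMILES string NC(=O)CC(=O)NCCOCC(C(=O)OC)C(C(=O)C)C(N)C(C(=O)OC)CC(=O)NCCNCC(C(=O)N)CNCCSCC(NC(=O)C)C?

–C(=O)NH2: carbonyl C bonded to C and to N → amide (the N is not a separate amine).
–C(=O)–N– linkage → amide (the N is not an amine).
C–O–C with sp³ carbons on both sides and no adjacent C=O → ether.
pendant –COOCH3: carbonyl C bonded to C and –OCH3 → ester.
pendant –COCH3: carbonyl C bonded to two carbons → ketone.
–NH2 on an sp³ carbon with no adjacent C=O → amine.
pendant –COOCH3: carbonyl C bonded to C and –OCH3 → ester.
–C(=O)–N– linkage → amide (the N is not an amine).
C–N–C with sp³ carbons and no adjacent C=O → amine (secondary).
pendant –CONH2: carbonyl C bonded to C and N → amide.
C–N–C with sp³ carbons and no adjacent C=O → amine (secondary).
C–S–C linkage → sulfide (thioether).
pendant –NHC(=O)CH3: N bonded to a carbonyl → amide (not amine).
Amide appears at: H2NCO, CH2CONHCH2, CH2CONHCH2, CH(CONH2), CH(NHCOCH3) → 5.

5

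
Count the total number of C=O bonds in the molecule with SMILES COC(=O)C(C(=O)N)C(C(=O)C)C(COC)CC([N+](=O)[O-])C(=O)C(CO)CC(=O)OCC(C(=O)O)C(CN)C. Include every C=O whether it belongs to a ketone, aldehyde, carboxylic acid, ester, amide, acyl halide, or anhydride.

6

CH3OOC: ester, 1 C=O (running total 1).
CH(CONH2): amide, 1 C=O (running total 2).
CH(COCH3): ketone, 1 C=O (running total 3).
CO: ketone, 1 C=O (running total 4).
CH2COOCH2: ester, 1 C=O (running total 5).
CH(COOH): carboxylic acid, 1 C=O (running total 6).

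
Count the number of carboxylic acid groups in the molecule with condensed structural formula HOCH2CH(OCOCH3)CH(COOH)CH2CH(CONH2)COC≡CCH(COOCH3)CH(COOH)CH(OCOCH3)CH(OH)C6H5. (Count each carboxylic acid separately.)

Reading the structure from left to right:
  HOCH2: HO– on an sp³ carbon → alcohol.
  CH(OCOCH3): pendant –OC(=O)CH3: an acyloxy group → ester.
  CH(COOH): pendant –COOH: carbonyl C bonded to C and –OH → carboxylic acid.
  CH(CONH2): pendant –CONH2: carbonyl C bonded to C and N → amide.
  CO: –C(=O)– with carbon on both sides → ketone.
  C≡C: C≡C triple bond → alkyne.
  CH(COOCH3): pendant –COOCH3: carbonyl C bonded to C and –OCH3 → ester.
  CH(COOH): pendant –COOH: carbonyl C bonded to C and –OH → carboxylic acid.
  CH(OCOCH3): pendant –OC(=O)CH3: an acyloxy group → ester.
  CH(OH): –OH on an sp³ carbon → alcohol (secondary).
  C6H5: –C6H5 phenyl ring → arene.
Carboxylic acid appears at: CH(COOH), CH(COOH) → 2.

2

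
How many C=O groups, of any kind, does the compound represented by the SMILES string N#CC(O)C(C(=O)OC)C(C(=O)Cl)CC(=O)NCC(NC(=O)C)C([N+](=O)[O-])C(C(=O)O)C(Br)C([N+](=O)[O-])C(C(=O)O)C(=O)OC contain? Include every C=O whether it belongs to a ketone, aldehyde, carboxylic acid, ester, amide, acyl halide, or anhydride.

CH(COOCH3): ester, 1 C=O (running total 1).
CH(COCl): acyl halide, 1 C=O (running total 2).
CH2CONHCH2: amide, 1 C=O (running total 3).
CH(NHCOCH3): amide, 1 C=O (running total 4).
CH(COOH): carboxylic acid, 1 C=O (running total 5).
CH(COOH): carboxylic acid, 1 C=O (running total 6).
COOCH3: ester, 1 C=O (running total 7).

7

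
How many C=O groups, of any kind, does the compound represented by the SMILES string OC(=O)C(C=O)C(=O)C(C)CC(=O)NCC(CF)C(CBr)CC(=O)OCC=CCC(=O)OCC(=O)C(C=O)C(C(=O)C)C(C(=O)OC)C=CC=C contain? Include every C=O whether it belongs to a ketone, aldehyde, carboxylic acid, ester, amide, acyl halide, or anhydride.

HOOC: carboxylic acid, 1 C=O (running total 1).
CH(CHO): aldehyde, 1 C=O (running total 2).
CO: ketone, 1 C=O (running total 3).
CH2CONHCH2: amide, 1 C=O (running total 4).
CH2COOCH2: ester, 1 C=O (running total 5).
CH2COOCH2: ester, 1 C=O (running total 6).
CO: ketone, 1 C=O (running total 7).
CH(CHO): aldehyde, 1 C=O (running total 8).
CH(COCH3): ketone, 1 C=O (running total 9).
CH(COOCH3): ester, 1 C=O (running total 10).

10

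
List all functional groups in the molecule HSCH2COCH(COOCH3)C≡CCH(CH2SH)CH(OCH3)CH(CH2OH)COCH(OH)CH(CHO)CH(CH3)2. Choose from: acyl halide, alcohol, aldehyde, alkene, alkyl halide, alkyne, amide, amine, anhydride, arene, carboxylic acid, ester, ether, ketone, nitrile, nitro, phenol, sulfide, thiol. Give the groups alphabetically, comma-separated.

alcohol, aldehyde, alkyne, ester, ether, ketone, thiol

Reading the structure from left to right:
  HSCH2: –SH on an sp³ carbon → thiol.
  CO: –C(=O)– with carbon on both sides → ketone.
  CH(COOCH3): pendant –COOCH3: carbonyl C bonded to C and –OCH3 → ester.
  C≡C: C≡C triple bond → alkyne.
  CH(CH2SH): pendant –CH2SH → thiol.
  CH(OCH3): pendant –OCH3: C–O–C with sp³ C, no adjacent C=O → ether.
  CH(CH2OH): pendant –CH2OH on an sp³ backbone C → alcohol.
  CO: –C(=O)– with carbon on both sides → ketone.
  CH(OH): –OH on an sp³ carbon → alcohol (secondary).
  CH(CHO): pendant –CHO: carbonyl C bonded to C and H → aldehyde.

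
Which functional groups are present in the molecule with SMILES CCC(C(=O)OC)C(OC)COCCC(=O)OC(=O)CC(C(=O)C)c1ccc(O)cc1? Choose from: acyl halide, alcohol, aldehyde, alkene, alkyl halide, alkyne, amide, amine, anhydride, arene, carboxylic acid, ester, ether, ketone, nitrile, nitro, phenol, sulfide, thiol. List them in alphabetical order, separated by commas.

anhydride, arene, ester, ether, ketone, phenol

Taking each segment in turn:
  CH(COOCH3): pendant –COOCH3: carbonyl C bonded to C and –OCH3 → ester.
  CH(OCH3): pendant –OCH3: C–O–C with sp³ C, no adjacent C=O → ether.
  CH2OCH2: C–O–C with sp³ carbons on both sides and no adjacent C=O → ether.
  CH2CO-O-COCH2: two acyl groups sharing one oxygen, –C(=O)–O–C(=O)– → anhydride.
  CH(COCH3): pendant –COCH3: carbonyl C bonded to two carbons → ketone.
  C6H4OH: –OH attached directly to an aromatic ring → phenol (not alcohol); the ring itself is an arene.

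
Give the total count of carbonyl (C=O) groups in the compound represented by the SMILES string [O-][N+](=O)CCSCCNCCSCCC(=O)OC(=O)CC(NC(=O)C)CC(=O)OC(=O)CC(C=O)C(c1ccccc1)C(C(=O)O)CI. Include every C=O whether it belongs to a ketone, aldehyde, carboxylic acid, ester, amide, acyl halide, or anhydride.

7

CH2CO-O-COCH2: anhydride, 2 C=O (running total 2).
CH(NHCOCH3): amide, 1 C=O (running total 3).
CH2CO-O-COCH2: anhydride, 2 C=O (running total 5).
CH(CHO): aldehyde, 1 C=O (running total 6).
CH(COOH): carboxylic acid, 1 C=O (running total 7).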